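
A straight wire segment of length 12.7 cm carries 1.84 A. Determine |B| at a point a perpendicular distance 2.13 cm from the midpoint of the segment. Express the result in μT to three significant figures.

For a finite straight segment, B = (μ₀I/4πd)(sinθ₁ + sinθ₂), where θ₁, θ₂ are the angles from the perpendicular to each end.
The perpendicular from the point meets the wire at its midpoint, so each end is L/2 = 0.0635 m away along the wire.
sinθ₁ = 0.0635/√(0.0635²+0.0213²) = 0.9481; sinθ₂ = 0.0635/√(0.0635²+0.0213²) = 0.9481.
B = (4π×10⁻⁷ × 1.84) / (4π × 0.0213) × (0.9481 + 0.9481) = 1.64×10⁻⁵ T.

B ≈ 16.4 μT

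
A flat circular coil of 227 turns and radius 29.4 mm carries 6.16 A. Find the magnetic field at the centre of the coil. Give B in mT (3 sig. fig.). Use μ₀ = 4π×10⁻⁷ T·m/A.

B ≈ 29.9 mT

For an N-turn flat coil, B = Nμ₀I/(2R) with R = 0.0294 m.
B = 227 × 1.32×10⁻⁴ T = 2.99×10⁻² T.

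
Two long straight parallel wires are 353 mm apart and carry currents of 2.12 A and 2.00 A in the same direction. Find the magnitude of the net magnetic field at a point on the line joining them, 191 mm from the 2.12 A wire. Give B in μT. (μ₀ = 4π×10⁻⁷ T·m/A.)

Each long wire gives B = μ₀I/(2πd). Distances are d₁ = 0.191 m and d₂ = 0.162 m.
B₁ = 2.22×10⁻⁶ T, B₂ = 2.47×10⁻⁶ T.
Between parallel currents the two contributions point in opposite directions, so they subtract. B = |B₁ − B₂| = |2.22×10⁻⁶ − 2.47×10⁻⁶| = 2.49×10⁻⁷ T.

B ≈ 0.249 μT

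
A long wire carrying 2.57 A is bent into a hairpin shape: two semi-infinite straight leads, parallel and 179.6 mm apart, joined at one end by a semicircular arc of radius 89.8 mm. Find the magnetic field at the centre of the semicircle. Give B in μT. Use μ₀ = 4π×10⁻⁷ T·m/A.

The semicircular arc contributes B_arc = μ₀I·π/(4πR) = μ₀I/(4R) = 8.99×10⁻⁶ T.
Each semi-infinite lead is at perpendicular distance R = 0.0898 m from the centre, with the perpendicular foot at its near end, so it contributes μ₀I/(4πR); both point the same way, together 5.72×10⁻⁶ T.
Arc and leads all point the same direction: B = 8.99×10⁻⁶ + 5.72×10⁻⁶ = 1.47×10⁻⁵ T.

B ≈ 14.7 μT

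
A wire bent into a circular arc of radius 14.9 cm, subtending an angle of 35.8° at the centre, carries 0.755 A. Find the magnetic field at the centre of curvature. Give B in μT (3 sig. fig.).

The Biot–Savart field of a circular arc at its centre is B = μ₀Iφ/(4πR), with φ = 0.6248 rad.
B = (4π×10⁻⁷ × 0.755 × 0.6248) / (4π × 0.149) = 3.17×10⁻⁷ T.

B ≈ 0.317 μT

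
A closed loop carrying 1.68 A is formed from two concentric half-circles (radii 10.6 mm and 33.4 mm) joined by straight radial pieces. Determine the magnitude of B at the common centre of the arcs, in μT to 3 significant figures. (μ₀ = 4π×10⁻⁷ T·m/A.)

The radial connectors point toward the centre, so dl × r̂ = 0 and they contribute nothing.
Each semicircle gives μ₀I/(4R): inner arc 4.98×10⁻⁵ T, outer arc 1.58×10⁻⁵ T.
The two arcs carry current in opposite angular senses, so their fields oppose: B = |4.98×10⁻⁵ − 1.58×10⁻⁵| = 3.40×10⁻⁵ T.

B ≈ 34.0 μT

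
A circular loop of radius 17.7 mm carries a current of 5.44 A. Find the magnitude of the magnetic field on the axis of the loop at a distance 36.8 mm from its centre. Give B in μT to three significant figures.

B ≈ 15.7 μT

On the axis of a circular loop, B = μ₀IR² / [2(R²+z²)^(3/2)].
R² + z² = (0.0177)² + (0.0368)² = 0.001668 m², and (R²+z²)^(3/2) = 6.81×10⁻⁵ m³.
B = (4π×10⁻⁷ × 5.44 × 0.0003133) / (2 × 6.81×10⁻⁵) = 1.57×10⁻⁵ T.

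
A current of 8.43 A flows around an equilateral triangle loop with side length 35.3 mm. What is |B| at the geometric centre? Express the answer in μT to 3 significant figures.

Each side is a finite straight segment at perpendicular distance d = a/(2 tan(π/3)) = 0.01019 m from the centre, with end-angles ±π/3.
One side contributes B₁ = (μ₀I/4πd)·2 sin(π/3) = 1.43×10⁻⁴ T.
All 3 sides add in the same direction: B = 3 × 1.43×10⁻⁴ = 4.30×10⁻⁴ T.

B ≈ 430 μT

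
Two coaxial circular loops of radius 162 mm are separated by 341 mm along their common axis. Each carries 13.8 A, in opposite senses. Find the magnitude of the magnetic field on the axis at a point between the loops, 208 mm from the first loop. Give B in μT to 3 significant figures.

Each loop contributes B = μ₀IR²/[2(R²+z²)^(3/2)] on the axis, with z measured from that loop.
Loop 1 (z = 0.208 m): B₁ = 1.24×10⁻⁵ T. Loop 2 (z = 0.133 m): B₂ = 2.47×10⁻⁵ T.
The fields oppose: B = |B₁ − B₂| = 1.23×10⁻⁵ T.

B ≈ 12.3 μT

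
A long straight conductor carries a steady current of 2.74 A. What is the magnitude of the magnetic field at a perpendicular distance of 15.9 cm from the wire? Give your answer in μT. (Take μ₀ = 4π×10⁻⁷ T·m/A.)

B ≈ 3.45 μT

For an infinitely long straight wire, B = μ₀I/(2πd).
B = (4π×10⁻⁷ × 2.74) / (2π × 0.159) = 3.45×10⁻⁶ T.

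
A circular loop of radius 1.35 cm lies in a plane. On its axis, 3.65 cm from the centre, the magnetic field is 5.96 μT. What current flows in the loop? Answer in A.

On the axis of a loop, B = μ₀IR²/[2(R²+z²)^(3/2)], so I = 2B(R²+z²)^(3/2)/(μ₀R²).
R² + z² = 0.0001823 + 0.001332 = 0.001515 m²; raised to 3/2 gives 5.89×10⁻⁵ m³.
I = 2 × 5.96×10⁻⁶ × 5.89×10⁻⁵ / (1.26×10⁻⁶ × 0.0001823) = 3.07 A.

I ≈ 3.07 A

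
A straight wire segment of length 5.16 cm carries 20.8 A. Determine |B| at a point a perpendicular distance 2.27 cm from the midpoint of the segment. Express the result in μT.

For a finite straight segment, B = (μ₀I/4πd)(sinθ₁ + sinθ₂), where θ₁, θ₂ are the angles from the perpendicular to each end.
The perpendicular from the point meets the wire at its midpoint, so each end is L/2 = 0.0258 m away along the wire.
sinθ₁ = 0.0258/√(0.0258²+0.0227²) = 0.7508; sinθ₂ = 0.0258/√(0.0258²+0.0227²) = 0.7508.
B = (4π×10⁻⁷ × 20.8) / (4π × 0.0227) × (0.7508 + 0.7508) = 1.38×10⁻⁴ T.

B ≈ 138 μT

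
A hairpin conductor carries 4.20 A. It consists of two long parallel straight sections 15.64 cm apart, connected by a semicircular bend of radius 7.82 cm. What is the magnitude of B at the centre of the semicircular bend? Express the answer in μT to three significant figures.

B ≈ 27.6 μT

The semicircular arc contributes B_arc = μ₀I·π/(4πR) = μ₀I/(4R) = 1.69×10⁻⁵ T.
Each semi-infinite lead is at perpendicular distance R = 0.0782 m from the centre, with the perpendicular foot at its near end, so it contributes μ₀I/(4πR); both point the same way, together 1.07×10⁻⁵ T.
Arc and leads all point the same direction: B = 1.69×10⁻⁵ + 1.07×10⁻⁵ = 2.76×10⁻⁵ T.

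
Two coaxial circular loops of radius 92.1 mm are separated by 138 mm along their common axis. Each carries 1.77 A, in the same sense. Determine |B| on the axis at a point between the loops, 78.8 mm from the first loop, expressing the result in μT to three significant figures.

Each loop contributes B = μ₀IR²/[2(R²+z²)^(3/2)] on the axis, with z measured from that loop.
Loop 1 (z = 0.0788 m): B₁ = 5.30×10⁻⁶ T. Loop 2 (z = 0.0592 m): B₂ = 7.19×10⁻⁶ T.
The fields add: B = B₁ + B₂ = 1.25×10⁻⁵ T.

B ≈ 12.5 μT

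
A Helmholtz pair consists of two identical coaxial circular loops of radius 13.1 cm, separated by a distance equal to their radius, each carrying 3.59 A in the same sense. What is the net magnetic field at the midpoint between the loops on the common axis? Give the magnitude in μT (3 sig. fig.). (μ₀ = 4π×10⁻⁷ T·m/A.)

B ≈ 24.6 μT

Each loop contributes B = μ₀IR²/[2(R²+z²)^(3/2)] on the axis, with z measured from that loop.
Loop 1 (z = 0.0655 m): B₁ = 1.23×10⁻⁵ T. Loop 2 (z = 0.0655 m): B₂ = 1.23×10⁻⁵ T.
The fields add: B = B₁ + B₂ = 2.46×10⁻⁵ T.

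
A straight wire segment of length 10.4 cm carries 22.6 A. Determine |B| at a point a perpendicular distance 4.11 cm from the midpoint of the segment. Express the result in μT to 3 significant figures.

For a finite straight segment, B = (μ₀I/4πd)(sinθ₁ + sinθ₂), where θ₁, θ₂ are the angles from the perpendicular to each end.
The perpendicular from the point meets the wire at its midpoint, so each end is L/2 = 0.052 m away along the wire.
sinθ₁ = 0.052/√(0.052²+0.0411²) = 0.7845; sinθ₂ = 0.052/√(0.052²+0.0411²) = 0.7845.
B = (4π×10⁻⁷ × 22.6) / (4π × 0.0411) × (0.7845 + 0.7845) = 8.63×10⁻⁵ T.

B ≈ 86.3 μT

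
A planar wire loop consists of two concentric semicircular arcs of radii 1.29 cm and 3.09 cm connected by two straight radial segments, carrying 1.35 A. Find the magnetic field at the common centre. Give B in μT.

The radial connectors point toward the centre, so dl × r̂ = 0 and they contribute nothing.
Each semicircle gives μ₀I/(4R): inner arc 3.29×10⁻⁵ T, outer arc 1.37×10⁻⁵ T.
The two arcs carry current in opposite angular senses, so their fields oppose: B = |3.29×10⁻⁵ − 1.37×10⁻⁵| = 1.92×10⁻⁵ T.

B ≈ 19.2 μT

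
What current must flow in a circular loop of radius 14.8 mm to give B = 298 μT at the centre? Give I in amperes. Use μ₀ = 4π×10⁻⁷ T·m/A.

I ≈ 7.02 A

At the centre of a circular loop B = μ₀I/(2R), so I = 2RB/μ₀.
With R = 0.0148 m, I = 2 × 0.0148 × 2.98×10⁻⁴ / (4π×10⁻⁷) = 7.02 A.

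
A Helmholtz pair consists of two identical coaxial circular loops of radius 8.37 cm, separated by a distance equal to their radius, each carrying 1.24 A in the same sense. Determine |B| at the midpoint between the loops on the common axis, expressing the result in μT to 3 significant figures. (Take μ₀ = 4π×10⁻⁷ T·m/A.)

B ≈ 13.3 μT

Each loop contributes B = μ₀IR²/[2(R²+z²)^(3/2)] on the axis, with z measured from that loop.
Loop 1 (z = 0.04185 m): B₁ = 6.66×10⁻⁶ T. Loop 2 (z = 0.04185 m): B₂ = 6.66×10⁻⁶ T.
The fields add: B = B₁ + B₂ = 1.33×10⁻⁵ T.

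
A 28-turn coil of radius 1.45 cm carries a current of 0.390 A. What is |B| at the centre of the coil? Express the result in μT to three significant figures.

For an N-turn flat coil, B = Nμ₀I/(2R) with R = 0.0145 m.
B = 28 × 1.69×10⁻⁵ T = 4.73×10⁻⁴ T.

B ≈ 473 μT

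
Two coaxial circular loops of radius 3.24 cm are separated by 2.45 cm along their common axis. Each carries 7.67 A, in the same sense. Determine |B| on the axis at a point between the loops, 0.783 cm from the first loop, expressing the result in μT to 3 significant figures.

B ≈ 241 μT

Each loop contributes B = μ₀IR²/[2(R²+z²)^(3/2)] on the axis, with z measured from that loop.
Loop 1 (z = 0.00783 m): B₁ = 1.37×10⁻⁴ T. Loop 2 (z = 0.01667 m): B₂ = 1.05×10⁻⁴ T.
The fields add: B = B₁ + B₂ = 2.41×10⁻⁴ T.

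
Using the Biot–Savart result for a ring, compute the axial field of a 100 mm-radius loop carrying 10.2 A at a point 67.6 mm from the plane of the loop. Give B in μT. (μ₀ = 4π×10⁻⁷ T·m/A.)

On the axis of a circular loop, B = μ₀IR² / [2(R²+z²)^(3/2)].
R² + z² = (0.1)² + (0.0676)² = 0.01457 m², and (R²+z²)^(3/2) = 1.76×10⁻³ m³.
B = (4π×10⁻⁷ × 10.2 × 0.01) / (2 × 1.76×10⁻³) = 3.64×10⁻⁵ T.

B ≈ 36.4 μT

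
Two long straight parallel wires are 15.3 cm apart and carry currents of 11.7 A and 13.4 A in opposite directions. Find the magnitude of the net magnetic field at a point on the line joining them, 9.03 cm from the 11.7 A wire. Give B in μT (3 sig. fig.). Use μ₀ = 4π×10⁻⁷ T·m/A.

Each long wire gives B = μ₀I/(2πd). Distances are d₁ = 0.0903 m and d₂ = 0.0627 m.
B₁ = 2.59×10⁻⁵ T, B₂ = 4.27×10⁻⁵ T.
Between antiparallel currents both contributions point the same way, so they add. B = B₁ + B₂ = 2.59×10⁻⁵ + 4.27×10⁻⁵ = 6.87×10⁻⁵ T.

B ≈ 68.7 μT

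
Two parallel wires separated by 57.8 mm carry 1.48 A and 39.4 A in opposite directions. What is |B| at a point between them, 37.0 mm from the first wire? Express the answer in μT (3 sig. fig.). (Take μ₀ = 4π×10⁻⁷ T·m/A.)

B ≈ 387 μT

Each long wire gives B = μ₀I/(2πd). Distances are d₁ = 0.037 m and d₂ = 0.0208 m.
B₁ = 8.00×10⁻⁶ T, B₂ = 3.79×10⁻⁴ T.
Between antiparallel currents both contributions point the same way, so they add. B = B₁ + B₂ = 8.00×10⁻⁶ + 3.79×10⁻⁴ = 3.87×10⁻⁴ T.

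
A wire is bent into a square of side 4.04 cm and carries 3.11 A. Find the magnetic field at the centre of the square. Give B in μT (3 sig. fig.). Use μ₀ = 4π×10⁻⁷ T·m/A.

B ≈ 87.1 μT

Each side is a finite straight segment at perpendicular distance d = a/(2 tan(π/4)) = 0.0202 m from the centre, with end-angles ±π/4.
One side contributes B₁ = (μ₀I/4πd)·2 sin(π/4) = 2.18×10⁻⁵ T.
All 4 sides add in the same direction: B = 4 × 2.18×10⁻⁵ = 8.71×10⁻⁵ T.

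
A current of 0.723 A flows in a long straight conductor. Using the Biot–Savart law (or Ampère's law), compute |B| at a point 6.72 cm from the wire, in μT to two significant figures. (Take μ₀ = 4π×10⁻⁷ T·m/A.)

B ≈ 2.2 μT

For an infinitely long straight wire, B = μ₀I/(2πd).
B = (4π×10⁻⁷ × 0.723) / (2π × 0.0672) = 2.15×10⁻⁶ T.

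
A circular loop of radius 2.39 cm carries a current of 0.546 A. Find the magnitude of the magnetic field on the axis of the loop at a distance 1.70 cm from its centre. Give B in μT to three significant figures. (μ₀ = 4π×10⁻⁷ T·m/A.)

B ≈ 7.77 μT

On the axis of a circular loop, B = μ₀IR² / [2(R²+z²)^(3/2)].
R² + z² = (0.0239)² + (0.017)² = 0.0008602 m², and (R²+z²)^(3/2) = 2.52×10⁻⁵ m³.
B = (4π×10⁻⁷ × 0.546 × 0.0005712) / (2 × 2.52×10⁻⁵) = 7.77×10⁻⁶ T.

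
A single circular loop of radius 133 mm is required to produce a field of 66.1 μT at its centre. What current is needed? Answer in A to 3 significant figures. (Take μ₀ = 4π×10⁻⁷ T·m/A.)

At the centre of a circular loop B = μ₀I/(2R), so I = 2RB/μ₀.
With R = 0.133 m, I = 2 × 0.133 × 6.61×10⁻⁵ / (4π×10⁻⁷) = 14.0 A.

I ≈ 14.0 A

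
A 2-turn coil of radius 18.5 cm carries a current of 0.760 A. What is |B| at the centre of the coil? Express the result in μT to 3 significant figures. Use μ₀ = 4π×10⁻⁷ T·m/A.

B ≈ 5.16 μT

For an N-turn flat coil, B = Nμ₀I/(2R) with R = 0.185 m.
B = 2 × 2.58×10⁻⁶ T = 5.16×10⁻⁶ T.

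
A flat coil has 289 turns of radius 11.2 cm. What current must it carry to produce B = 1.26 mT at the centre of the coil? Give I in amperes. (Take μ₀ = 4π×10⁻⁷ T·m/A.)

I ≈ 0.777 A

For an N-turn coil, B = Nμ₀I/(2R) with R = 0.112 m, so I = 2RB/(Nμ₀) = 2 × 0.112 × 1.26×10⁻³ / (289 × 4π×10⁻⁷) = 0.777 A.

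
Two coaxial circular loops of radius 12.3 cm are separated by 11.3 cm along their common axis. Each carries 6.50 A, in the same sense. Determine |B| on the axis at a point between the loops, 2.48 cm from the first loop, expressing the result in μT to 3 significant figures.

Each loop contributes B = μ₀IR²/[2(R²+z²)^(3/2)] on the axis, with z measured from that loop.
Loop 1 (z = 0.0248 m): B₁ = 3.13×10⁻⁵ T. Loop 2 (z = 0.0882 m): B₂ = 1.78×10⁻⁵ T.
The fields add: B = B₁ + B₂ = 4.91×10⁻⁵ T.

B ≈ 49.1 μT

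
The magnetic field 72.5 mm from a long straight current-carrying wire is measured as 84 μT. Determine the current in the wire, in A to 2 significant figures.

For a long straight wire B = μ₀I/(2πd), so I = 2πdB/μ₀.
I = 2π × 0.0725 × 8.40×10⁻⁵ / (4π×10⁻⁷) = 30.4 A.

I ≈ 30 A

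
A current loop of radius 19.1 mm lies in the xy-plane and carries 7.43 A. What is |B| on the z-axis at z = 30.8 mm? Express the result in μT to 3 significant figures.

On the axis of a circular loop, B = μ₀IR² / [2(R²+z²)^(3/2)].
R² + z² = (0.0191)² + (0.0308)² = 0.001313 m², and (R²+z²)^(3/2) = 4.76×10⁻⁵ m³.
B = (4π×10⁻⁷ × 7.43 × 0.0003648) / (2 × 4.76×10⁻⁵) = 3.58×10⁻⁵ T.

B ≈ 35.8 μT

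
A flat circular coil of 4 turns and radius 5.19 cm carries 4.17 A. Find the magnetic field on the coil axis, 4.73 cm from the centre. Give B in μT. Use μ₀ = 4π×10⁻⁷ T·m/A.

B ≈ 81.5 μT

For an N-turn flat coil, B = Nμ₀IR²/[2(R²+z²)^(3/2)] with R = 0.0519 m, z = 0.0473 m.
B = 4 × 2.04×10⁻⁵ T = 8.15×10⁻⁵ T.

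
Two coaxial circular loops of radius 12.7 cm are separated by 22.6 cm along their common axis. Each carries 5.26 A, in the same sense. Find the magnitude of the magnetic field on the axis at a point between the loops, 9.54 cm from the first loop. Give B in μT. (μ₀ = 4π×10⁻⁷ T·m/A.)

B ≈ 22.1 μT

Each loop contributes B = μ₀IR²/[2(R²+z²)^(3/2)] on the axis, with z measured from that loop.
Loop 1 (z = 0.0954 m): B₁ = 1.33×10⁻⁵ T. Loop 2 (z = 0.1306 m): B₂ = 8.82×10⁻⁶ T.
The fields add: B = B₁ + B₂ = 2.21×10⁻⁵ T.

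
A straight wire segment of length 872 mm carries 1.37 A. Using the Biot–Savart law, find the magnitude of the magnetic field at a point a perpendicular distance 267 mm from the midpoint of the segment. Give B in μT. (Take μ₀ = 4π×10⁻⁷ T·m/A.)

B ≈ 0.875 μT

For a finite straight segment, B = (μ₀I/4πd)(sinθ₁ + sinθ₂), where θ₁, θ₂ are the angles from the perpendicular to each end.
The perpendicular from the point meets the wire at its midpoint, so each end is L/2 = 0.436 m away along the wire.
sinθ₁ = 0.436/√(0.436²+0.267²) = 0.8528; sinθ₂ = 0.436/√(0.436²+0.267²) = 0.8528.
B = (4π×10⁻⁷ × 1.37) / (4π × 0.267) × (0.8528 + 0.8528) = 8.75×10⁻⁷ T.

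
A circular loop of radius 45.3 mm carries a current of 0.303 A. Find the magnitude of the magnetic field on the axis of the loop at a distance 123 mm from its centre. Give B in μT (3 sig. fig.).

B ≈ 0.173 μT

On the axis of a circular loop, B = μ₀IR² / [2(R²+z²)^(3/2)].
R² + z² = (0.0453)² + (0.123)² = 0.01718 m², and (R²+z²)^(3/2) = 2.25×10⁻³ m³.
B = (4π×10⁻⁷ × 0.303 × 0.002052) / (2 × 2.25×10⁻³) = 1.73×10⁻⁷ T.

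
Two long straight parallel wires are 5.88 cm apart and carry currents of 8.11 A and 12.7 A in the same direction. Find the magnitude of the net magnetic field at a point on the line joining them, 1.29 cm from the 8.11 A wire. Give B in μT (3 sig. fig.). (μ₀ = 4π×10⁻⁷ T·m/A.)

B ≈ 70.4 μT

Each long wire gives B = μ₀I/(2πd). Distances are d₁ = 0.0129 m and d₂ = 0.0459 m.
B₁ = 1.26×10⁻⁴ T, B₂ = 5.53×10⁻⁵ T.
Between parallel currents the two contributions point in opposite directions, so they subtract. B = |B₁ − B₂| = |1.26×10⁻⁴ − 5.53×10⁻⁵| = 7.04×10⁻⁵ T.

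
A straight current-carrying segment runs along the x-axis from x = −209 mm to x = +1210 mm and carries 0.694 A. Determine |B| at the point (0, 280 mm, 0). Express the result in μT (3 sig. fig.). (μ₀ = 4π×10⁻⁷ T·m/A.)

B ≈ 0.390 μT

For a finite straight segment, B = (μ₀I/4πd)(sinθ₁ + sinθ₂), where θ₁, θ₂ are the angles from the perpendicular to each end.
The perpendicular distance is d = 0.28 m; the end-offsets along the wire are a = 0.209 m and b = 1.21 m.
sinθ₁ = 0.209/√(0.209²+0.28²) = 0.5982; sinθ₂ = 1.21/√(1.21²+0.28²) = 0.9743.
B = (4π×10⁻⁷ × 0.694) / (4π × 0.28) × (0.5982 + 0.9743) = 3.90×10⁻⁷ T.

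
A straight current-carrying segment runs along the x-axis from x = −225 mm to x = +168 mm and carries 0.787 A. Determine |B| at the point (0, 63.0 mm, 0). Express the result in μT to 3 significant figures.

B ≈ 2.37 μT

For a finite straight segment, B = (μ₀I/4πd)(sinθ₁ + sinθ₂), where θ₁, θ₂ are the angles from the perpendicular to each end.
The perpendicular distance is d = 0.063 m; the end-offsets along the wire are a = 0.225 m and b = 0.168 m.
sinθ₁ = 0.225/√(0.225²+0.063²) = 0.9630; sinθ₂ = 0.168/√(0.168²+0.063²) = 0.9363.
B = (4π×10⁻⁷ × 0.787) / (4π × 0.063) × (0.9630 + 0.9363) = 2.37×10⁻⁶ T.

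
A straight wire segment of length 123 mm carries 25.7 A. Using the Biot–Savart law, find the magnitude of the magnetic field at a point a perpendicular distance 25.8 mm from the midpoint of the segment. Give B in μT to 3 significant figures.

B ≈ 184 μT

For a finite straight segment, B = (μ₀I/4πd)(sinθ₁ + sinθ₂), where θ₁, θ₂ are the angles from the perpendicular to each end.
The perpendicular from the point meets the wire at its midpoint, so each end is L/2 = 0.0615 m away along the wire.
sinθ₁ = 0.0615/√(0.0615²+0.0258²) = 0.9221; sinθ₂ = 0.0615/√(0.0615²+0.0258²) = 0.9221.
B = (4π×10⁻⁷ × 25.7) / (4π × 0.0258) × (0.9221 + 0.9221) = 1.84×10⁻⁴ T.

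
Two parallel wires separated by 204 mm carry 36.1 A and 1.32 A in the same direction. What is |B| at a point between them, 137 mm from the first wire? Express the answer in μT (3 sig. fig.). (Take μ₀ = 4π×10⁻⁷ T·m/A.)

Each long wire gives B = μ₀I/(2πd). Distances are d₁ = 0.137 m and d₂ = 0.067 m.
B₁ = 5.27×10⁻⁵ T, B₂ = 3.94×10⁻⁶ T.
Between parallel currents the two contributions point in opposite directions, so they subtract. B = |B₁ − B₂| = |5.27×10⁻⁵ − 3.94×10⁻⁶| = 4.88×10⁻⁵ T.

B ≈ 48.8 μT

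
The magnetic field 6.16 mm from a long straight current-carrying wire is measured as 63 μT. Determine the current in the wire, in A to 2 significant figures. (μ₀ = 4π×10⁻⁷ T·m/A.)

I ≈ 1.9 A

For a long straight wire B = μ₀I/(2πd), so I = 2πdB/μ₀.
I = 2π × 0.00616 × 6.30×10⁻⁵ / (4π×10⁻⁷) = 1.94 A.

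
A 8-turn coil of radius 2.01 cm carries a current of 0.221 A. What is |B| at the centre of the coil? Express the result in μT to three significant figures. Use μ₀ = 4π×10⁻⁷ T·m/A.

B ≈ 55.3 μT

For an N-turn flat coil, B = Nμ₀I/(2R) with R = 0.0201 m.
B = 8 × 6.91×10⁻⁶ T = 5.53×10⁻⁵ T.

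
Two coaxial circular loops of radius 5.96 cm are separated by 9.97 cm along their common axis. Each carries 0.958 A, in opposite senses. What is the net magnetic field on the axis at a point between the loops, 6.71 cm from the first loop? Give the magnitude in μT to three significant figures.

B ≈ 3.86 μT

Each loop contributes B = μ₀IR²/[2(R²+z²)^(3/2)] on the axis, with z measured from that loop.
Loop 1 (z = 0.0671 m): B₁ = 2.96×10⁻⁶ T. Loop 2 (z = 0.0326 m): B₂ = 6.82×10⁻⁶ T.
The fields oppose: B = |B₁ − B₂| = 3.86×10⁻⁶ T.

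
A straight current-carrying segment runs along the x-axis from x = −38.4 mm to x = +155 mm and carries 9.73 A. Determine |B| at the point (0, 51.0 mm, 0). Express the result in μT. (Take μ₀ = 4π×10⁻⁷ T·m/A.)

B ≈ 29.6 μT

For a finite straight segment, B = (μ₀I/4πd)(sinθ₁ + sinθ₂), where θ₁, θ₂ are the angles from the perpendicular to each end.
The perpendicular distance is d = 0.051 m; the end-offsets along the wire are a = 0.0384 m and b = 0.155 m.
sinθ₁ = 0.0384/√(0.0384²+0.051²) = 0.6015; sinθ₂ = 0.155/√(0.155²+0.051²) = 0.9499.
B = (4π×10⁻⁷ × 9.73) / (4π × 0.051) × (0.6015 + 0.9499) = 2.96×10⁻⁵ T.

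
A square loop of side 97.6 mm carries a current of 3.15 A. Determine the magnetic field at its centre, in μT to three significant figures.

Each side is a finite straight segment at perpendicular distance d = a/(2 tan(π/4)) = 0.0488 m from the centre, with end-angles ±π/4.
One side contributes B₁ = (μ₀I/4πd)·2 sin(π/4) = 9.13×10⁻⁶ T.
All 4 sides add in the same direction: B = 4 × 9.13×10⁻⁶ = 3.65×10⁻⁵ T.

B ≈ 36.5 μT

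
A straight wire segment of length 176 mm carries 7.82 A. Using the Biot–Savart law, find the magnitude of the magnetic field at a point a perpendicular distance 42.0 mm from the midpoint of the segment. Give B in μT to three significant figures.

B ≈ 33.6 μT

For a finite straight segment, B = (μ₀I/4πd)(sinθ₁ + sinθ₂), where θ₁, θ₂ are the angles from the perpendicular to each end.
The perpendicular from the point meets the wire at its midpoint, so each end is L/2 = 0.088 m away along the wire.
sinθ₁ = 0.088/√(0.088²+0.042²) = 0.9025; sinθ₂ = 0.088/√(0.088²+0.042²) = 0.9025.
B = (4π×10⁻⁷ × 7.82) / (4π × 0.042) × (0.9025 + 0.9025) = 3.36×10⁻⁵ T.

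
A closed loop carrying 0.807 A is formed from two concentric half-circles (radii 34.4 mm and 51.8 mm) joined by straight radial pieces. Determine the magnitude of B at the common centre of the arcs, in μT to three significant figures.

The radial connectors point toward the centre, so dl × r̂ = 0 and they contribute nothing.
Each semicircle gives μ₀I/(4R): inner arc 7.37×10⁻⁶ T, outer arc 4.89×10⁻⁶ T.
The two arcs carry current in opposite angular senses, so their fields oppose: B = |7.37×10⁻⁶ − 4.89×10⁻⁶| = 2.48×10⁻⁶ T.

B ≈ 2.48 μT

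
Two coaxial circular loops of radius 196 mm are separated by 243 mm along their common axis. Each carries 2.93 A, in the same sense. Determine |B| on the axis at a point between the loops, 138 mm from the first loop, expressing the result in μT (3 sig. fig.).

B ≈ 11.6 μT

Each loop contributes B = μ₀IR²/[2(R²+z²)^(3/2)] on the axis, with z measured from that loop.
Loop 1 (z = 0.138 m): B₁ = 5.13×10⁻⁶ T. Loop 2 (z = 0.105 m): B₂ = 6.43×10⁻⁶ T.
The fields add: B = B₁ + B₂ = 1.16×10⁻⁵ T.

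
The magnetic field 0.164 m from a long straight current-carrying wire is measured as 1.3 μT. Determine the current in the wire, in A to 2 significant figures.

For a long straight wire B = μ₀I/(2πd), so I = 2πdB/μ₀.
I = 2π × 0.164 × 1.30×10⁻⁶ / (4π×10⁻⁷) = 1.07 A.

I ≈ 1.1 A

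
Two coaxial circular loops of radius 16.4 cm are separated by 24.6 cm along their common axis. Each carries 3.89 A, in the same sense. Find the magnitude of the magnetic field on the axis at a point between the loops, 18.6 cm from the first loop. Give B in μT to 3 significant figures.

B ≈ 16.7 μT

Each loop contributes B = μ₀IR²/[2(R²+z²)^(3/2)] on the axis, with z measured from that loop.
Loop 1 (z = 0.186 m): B₁ = 4.31×10⁻⁶ T. Loop 2 (z = 0.06 m): B₂ = 1.23×10⁻⁵ T.
The fields add: B = B₁ + B₂ = 1.67×10⁻⁵ T.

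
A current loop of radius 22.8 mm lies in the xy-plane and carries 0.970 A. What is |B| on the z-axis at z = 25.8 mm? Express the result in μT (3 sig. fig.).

On the axis of a circular loop, B = μ₀IR² / [2(R²+z²)^(3/2)].
R² + z² = (0.0228)² + (0.0258)² = 0.001185 m², and (R²+z²)^(3/2) = 4.08×10⁻⁵ m³.
B = (4π×10⁻⁷ × 0.970 × 0.0005198) / (2 × 4.08×10⁻⁵) = 7.76×10⁻⁶ T.

B ≈ 7.76 μT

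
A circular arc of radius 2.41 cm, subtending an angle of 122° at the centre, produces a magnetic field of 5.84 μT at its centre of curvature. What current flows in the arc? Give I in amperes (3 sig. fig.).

For a circular arc, B = μ₀Iφ/(4πR) with φ in radians; here φ = 2.129 rad.
So I = 4πRB/(μ₀φ) = 4π × 0.0241 × 5.84×10⁻⁶ / (4π×10⁻⁷ × 2.129) = 0.661 A.

I ≈ 0.661 A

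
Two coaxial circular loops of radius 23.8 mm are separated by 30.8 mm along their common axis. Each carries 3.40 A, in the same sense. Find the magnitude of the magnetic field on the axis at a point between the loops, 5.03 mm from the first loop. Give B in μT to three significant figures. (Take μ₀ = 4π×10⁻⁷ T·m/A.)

Each loop contributes B = μ₀IR²/[2(R²+z²)^(3/2)] on the axis, with z measured from that loop.
Loop 1 (z = 0.00503 m): B₁ = 8.41×10⁻⁵ T. Loop 2 (z = 0.02577 m): B₂ = 2.80×10⁻⁵ T.
The fields add: B = B₁ + B₂ = 1.12×10⁻⁴ T.

B ≈ 112 μT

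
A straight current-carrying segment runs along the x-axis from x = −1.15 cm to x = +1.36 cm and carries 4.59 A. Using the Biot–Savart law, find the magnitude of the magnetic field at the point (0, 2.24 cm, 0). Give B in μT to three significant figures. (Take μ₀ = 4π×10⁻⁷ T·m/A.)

For a finite straight segment, B = (μ₀I/4πd)(sinθ₁ + sinθ₂), where θ₁, θ₂ are the angles from the perpendicular to each end.
The perpendicular distance is d = 0.0224 m; the end-offsets along the wire are a = 0.0115 m and b = 0.0136 m.
sinθ₁ = 0.0115/√(0.0115²+0.0224²) = 0.4567; sinθ₂ = 0.0136/√(0.0136²+0.0224²) = 0.5190.
B = (4π×10⁻⁷ × 4.59) / (4π × 0.0224) × (0.4567 + 0.5190) = 2.00×10⁻⁵ T.

B ≈ 20.0 μT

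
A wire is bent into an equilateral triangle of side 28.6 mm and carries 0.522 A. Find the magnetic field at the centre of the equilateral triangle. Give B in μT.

Each side is a finite straight segment at perpendicular distance d = a/(2 tan(π/3)) = 0.008256 m from the centre, with end-angles ±π/3.
One side contributes B₁ = (μ₀I/4πd)·2 sin(π/3) = 1.10×10⁻⁵ T.
All 3 sides add in the same direction: B = 3 × 1.10×10⁻⁵ = 3.29×10⁻⁵ T.

B ≈ 32.9 μT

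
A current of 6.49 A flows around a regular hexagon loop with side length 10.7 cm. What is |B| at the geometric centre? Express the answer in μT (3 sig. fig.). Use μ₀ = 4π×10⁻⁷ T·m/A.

B ≈ 42.0 μT

Each side is a finite straight segment at perpendicular distance d = a/(2 tan(π/6)) = 0.09266 m from the centre, with end-angles ±π/6.
One side contributes B₁ = (μ₀I/4πd)·2 sin(π/6) = 7.00×10⁻⁶ T.
All 6 sides add in the same direction: B = 6 × 7.00×10⁻⁶ = 4.20×10⁻⁵ T.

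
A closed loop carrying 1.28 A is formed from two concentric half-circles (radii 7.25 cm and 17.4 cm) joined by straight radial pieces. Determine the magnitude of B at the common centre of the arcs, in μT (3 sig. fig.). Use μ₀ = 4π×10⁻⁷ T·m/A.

B ≈ 3.24 μT

The radial connectors point toward the centre, so dl × r̂ = 0 and they contribute nothing.
Each semicircle gives μ₀I/(4R): inner arc 5.55×10⁻⁶ T, outer arc 2.31×10⁻⁶ T.
The two arcs carry current in opposite angular senses, so their fields oppose: B = |5.55×10⁻⁶ − 2.31×10⁻⁶| = 3.24×10⁻⁶ T.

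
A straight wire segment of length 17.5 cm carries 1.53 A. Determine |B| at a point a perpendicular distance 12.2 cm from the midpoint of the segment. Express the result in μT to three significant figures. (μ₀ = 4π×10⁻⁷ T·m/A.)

For a finite straight segment, B = (μ₀I/4πd)(sinθ₁ + sinθ₂), where θ₁, θ₂ are the angles from the perpendicular to each end.
The perpendicular from the point meets the wire at its midpoint, so each end is L/2 = 0.0875 m away along the wire.
sinθ₁ = 0.0875/√(0.0875²+0.122²) = 0.5828; sinθ₂ = 0.0875/√(0.0875²+0.122²) = 0.5828.
B = (4π×10⁻⁷ × 1.53) / (4π × 0.122) × (0.5828 + 0.5828) = 1.46×10⁻⁶ T.

B ≈ 1.46 μT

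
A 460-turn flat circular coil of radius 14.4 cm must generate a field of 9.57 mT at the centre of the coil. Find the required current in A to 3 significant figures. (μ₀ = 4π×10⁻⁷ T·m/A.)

I ≈ 4.77 A

For an N-turn coil, B = Nμ₀I/(2R) with R = 0.144 m, so I = 2RB/(Nμ₀) = 2 × 0.144 × 9.57×10⁻³ / (460 × 4π×10⁻⁷) = 4.77 A.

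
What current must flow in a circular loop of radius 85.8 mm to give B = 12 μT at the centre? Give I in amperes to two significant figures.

I ≈ 1.6 A

At the centre of a circular loop B = μ₀I/(2R), so I = 2RB/μ₀.
With R = 0.0858 m, I = 2 × 0.0858 × 1.20×10⁻⁵ / (4π×10⁻⁷) = 1.64 A.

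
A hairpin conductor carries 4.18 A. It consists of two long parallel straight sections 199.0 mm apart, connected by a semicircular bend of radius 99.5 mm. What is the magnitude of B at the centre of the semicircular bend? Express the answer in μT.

The semicircular arc contributes B_arc = μ₀I·π/(4πR) = μ₀I/(4R) = 1.32×10⁻⁵ T.
Each semi-infinite lead is at perpendicular distance R = 0.0995 m from the centre, with the perpendicular foot at its near end, so it contributes μ₀I/(4πR); both point the same way, together 8.40×10⁻⁶ T.
Arc and leads all point the same direction: B = 1.32×10⁻⁵ + 8.40×10⁻⁶ = 2.16×10⁻⁵ T.

B ≈ 21.6 μT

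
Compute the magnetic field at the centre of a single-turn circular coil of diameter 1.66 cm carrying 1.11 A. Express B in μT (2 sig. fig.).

At the centre of a circular loop the Biot–Savart law gives B = μ₀I/(2R) (so R = 0.0083 m).
B = (4π×10⁻⁷ × 1.11) / (2 × 0.0083) = 8.40×10⁻⁵ T.

B ≈ 84 μT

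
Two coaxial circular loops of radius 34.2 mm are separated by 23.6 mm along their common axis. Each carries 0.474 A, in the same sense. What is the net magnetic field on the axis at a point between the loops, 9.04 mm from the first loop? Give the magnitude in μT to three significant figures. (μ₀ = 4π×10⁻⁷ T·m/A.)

B ≈ 14.7 μT

Each loop contributes B = μ₀IR²/[2(R²+z²)^(3/2)] on the axis, with z measured from that loop.
Loop 1 (z = 0.00904 m): B₁ = 7.87×10⁻⁶ T. Loop 2 (z = 0.01456 m): B₂ = 6.78×10⁻⁶ T.
The fields add: B = B₁ + B₂ = 1.47×10⁻⁵ T.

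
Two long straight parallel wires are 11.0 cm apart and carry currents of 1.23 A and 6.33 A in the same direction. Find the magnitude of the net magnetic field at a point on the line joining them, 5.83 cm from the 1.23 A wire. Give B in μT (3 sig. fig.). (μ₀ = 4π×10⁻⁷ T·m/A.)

B ≈ 20.3 μT

Each long wire gives B = μ₀I/(2πd). Distances are d₁ = 0.0583 m and d₂ = 0.0517 m.
B₁ = 4.22×10⁻⁶ T, B₂ = 2.45×10⁻⁵ T.
Between parallel currents the two contributions point in opposite directions, so they subtract. B = |B₁ − B₂| = |4.22×10⁻⁶ − 2.45×10⁻⁵| = 2.03×10⁻⁵ T.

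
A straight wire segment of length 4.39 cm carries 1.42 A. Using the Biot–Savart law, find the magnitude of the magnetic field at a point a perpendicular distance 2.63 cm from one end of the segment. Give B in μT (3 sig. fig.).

For a finite straight segment, B = (μ₀I/4πd)(sinθ₁ + sinθ₂), where θ₁, θ₂ are the angles from the perpendicular to each end.
The perpendicular foot is at one end, so the two end-offsets along the wire are 0 and L = 0.0439 m.
sinθ₁ = 0/√(0²+0.0263²) = 0.0000; sinθ₂ = 0.0439/√(0.0439²+0.0263²) = 0.8578.
B = (4π×10⁻⁷ × 1.42) / (4π × 0.0263) × (0.0000 + 0.8578) = 4.63×10⁻⁶ T.

B ≈ 4.63 μT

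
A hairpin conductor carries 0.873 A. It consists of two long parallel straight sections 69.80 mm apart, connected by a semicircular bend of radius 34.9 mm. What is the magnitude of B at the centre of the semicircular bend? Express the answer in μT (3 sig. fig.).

The semicircular arc contributes B_arc = μ₀I·π/(4πR) = μ₀I/(4R) = 7.86×10⁻⁶ T.
Each semi-infinite lead is at perpendicular distance R = 0.0349 m from the centre, with the perpendicular foot at its near end, so it contributes μ₀I/(4πR); both point the same way, together 5.00×10⁻⁶ T.
Arc and leads all point the same direction: B = 7.86×10⁻⁶ + 5.00×10⁻⁶ = 1.29×10⁻⁵ T.

B ≈ 12.9 μT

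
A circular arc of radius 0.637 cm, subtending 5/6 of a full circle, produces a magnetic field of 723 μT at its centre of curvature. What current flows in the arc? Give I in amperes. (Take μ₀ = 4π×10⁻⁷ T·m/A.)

For a circular arc, B = μ₀Iφ/(4πR) with φ in radians; here φ = 5.236 rad.
So I = 4πRB/(μ₀φ) = 4π × 0.00637 × 7.23×10⁻⁴ / (4π×10⁻⁷ × 5.236) = 8.80 A.

I ≈ 8.80 A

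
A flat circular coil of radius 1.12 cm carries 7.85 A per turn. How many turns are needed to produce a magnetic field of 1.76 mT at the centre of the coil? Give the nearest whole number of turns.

N = 4

For an N-turn coil, B = Nμ₀I/(2R). A single turn gives B₁ = 4.40×10⁻⁴ T with R = 0.0112 m.
N = B/B₁ = 1.76×10⁻³ / 4.40×10⁻⁴ = 4.00.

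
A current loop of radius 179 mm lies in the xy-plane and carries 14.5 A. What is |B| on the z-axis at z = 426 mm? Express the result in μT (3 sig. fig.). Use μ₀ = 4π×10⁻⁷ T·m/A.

On the axis of a circular loop, B = μ₀IR² / [2(R²+z²)^(3/2)].
R² + z² = (0.179)² + (0.426)² = 0.2135 m², and (R²+z²)^(3/2) = 9.87×10⁻² m³.
B = (4π×10⁻⁷ × 14.5 × 0.03204) / (2 × 9.87×10⁻²) = 2.96×10⁻⁶ T.

B ≈ 2.96 μT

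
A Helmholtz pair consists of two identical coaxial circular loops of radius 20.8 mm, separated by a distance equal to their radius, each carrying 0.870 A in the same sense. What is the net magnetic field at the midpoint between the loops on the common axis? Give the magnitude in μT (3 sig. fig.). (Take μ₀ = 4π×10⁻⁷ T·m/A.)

B ≈ 37.6 μT

Each loop contributes B = μ₀IR²/[2(R²+z²)^(3/2)] on the axis, with z measured from that loop.
Loop 1 (z = 0.0104 m): B₁ = 1.88×10⁻⁵ T. Loop 2 (z = 0.0104 m): B₂ = 1.88×10⁻⁵ T.
The fields add: B = B₁ + B₂ = 3.76×10⁻⁵ T.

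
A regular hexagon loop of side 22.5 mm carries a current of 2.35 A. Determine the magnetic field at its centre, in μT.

B ≈ 72.4 μT

Each side is a finite straight segment at perpendicular distance d = a/(2 tan(π/6)) = 0.01949 m from the centre, with end-angles ±π/6.
One side contributes B₁ = (μ₀I/4πd)·2 sin(π/6) = 1.21×10⁻⁵ T.
All 6 sides add in the same direction: B = 6 × 1.21×10⁻⁵ = 7.24×10⁻⁵ T.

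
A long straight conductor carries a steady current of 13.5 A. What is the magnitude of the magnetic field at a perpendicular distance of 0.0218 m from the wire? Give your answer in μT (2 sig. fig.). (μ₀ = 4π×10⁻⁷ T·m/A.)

For an infinitely long straight wire, B = μ₀I/(2πd).
B = (4π×10⁻⁷ × 13.5) / (2π × 0.0218) = 1.24×10⁻⁴ T.

B ≈ 120 μT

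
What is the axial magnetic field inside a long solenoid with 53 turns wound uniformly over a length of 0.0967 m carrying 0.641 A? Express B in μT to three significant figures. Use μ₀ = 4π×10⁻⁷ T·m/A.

Inside a long solenoid, B = μ₀nI with n = 548.1 turns/m.
B = 4π×10⁻⁷ × 548.1 × 0.641 = 4.41×10⁻⁴ T.

B ≈ 441 μT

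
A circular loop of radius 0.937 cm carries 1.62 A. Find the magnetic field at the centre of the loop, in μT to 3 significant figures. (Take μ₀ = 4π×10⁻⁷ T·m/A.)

B ≈ 109 μT

At the centre of a circular loop the Biot–Savart law gives B = μ₀I/(2R).
B = (4π×10⁻⁷ × 1.62) / (2 × 0.00937) = 1.09×10⁻⁴ T.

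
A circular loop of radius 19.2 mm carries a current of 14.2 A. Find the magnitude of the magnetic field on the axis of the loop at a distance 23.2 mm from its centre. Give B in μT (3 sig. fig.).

B ≈ 120 μT

On the axis of a circular loop, B = μ₀IR² / [2(R²+z²)^(3/2)].
R² + z² = (0.0192)² + (0.0232)² = 0.0009069 m², and (R²+z²)^(3/2) = 2.73×10⁻⁵ m³.
B = (4π×10⁻⁷ × 14.2 × 0.0003686) / (2 × 2.73×10⁻⁵) = 1.20×10⁻⁴ T.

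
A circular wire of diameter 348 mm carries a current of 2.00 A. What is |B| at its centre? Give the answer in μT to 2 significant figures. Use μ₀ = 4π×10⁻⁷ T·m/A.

B ≈ 7.2 μT

At the centre of a circular loop the Biot–Savart law gives B = μ₀I/(2R) (so R = 0.174 m).
B = (4π×10⁻⁷ × 2.00) / (2 × 0.174) = 7.22×10⁻⁶ T.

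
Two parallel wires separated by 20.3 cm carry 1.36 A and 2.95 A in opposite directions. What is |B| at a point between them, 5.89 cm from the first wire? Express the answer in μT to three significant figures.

B ≈ 8.71 μT

Each long wire gives B = μ₀I/(2πd). Distances are d₁ = 0.0589 m and d₂ = 0.1441 m.
B₁ = 4.62×10⁻⁶ T, B₂ = 4.09×10⁻⁶ T.
Between antiparallel currents both contributions point the same way, so they add. B = B₁ + B₂ = 4.62×10⁻⁶ + 4.09×10⁻⁶ = 8.71×10⁻⁶ T.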